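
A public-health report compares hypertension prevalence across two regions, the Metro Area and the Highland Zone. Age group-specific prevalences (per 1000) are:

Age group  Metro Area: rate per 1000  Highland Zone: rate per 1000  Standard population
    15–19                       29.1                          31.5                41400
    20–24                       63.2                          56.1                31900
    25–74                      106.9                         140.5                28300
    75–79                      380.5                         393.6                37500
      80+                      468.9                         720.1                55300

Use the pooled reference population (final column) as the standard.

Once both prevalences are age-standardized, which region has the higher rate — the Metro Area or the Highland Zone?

Highland Zone

Standard total = 194400; weights = 0.2130, 0.1641, 0.1456, 0.1929, 0.2845.
The Metro Area: 0.2130×29.1 + 0.1641×63.2 + 0.1456×106.9 + 0.1929×380.5 + 0.2845×468.9 = 238.9147 per 1000.
The Highland Zone: 0.2130×31.5 + 0.1641×56.1 + 0.1456×140.5 + 0.1929×393.6 + 0.2845×720.1 = 317.1367 per 1000.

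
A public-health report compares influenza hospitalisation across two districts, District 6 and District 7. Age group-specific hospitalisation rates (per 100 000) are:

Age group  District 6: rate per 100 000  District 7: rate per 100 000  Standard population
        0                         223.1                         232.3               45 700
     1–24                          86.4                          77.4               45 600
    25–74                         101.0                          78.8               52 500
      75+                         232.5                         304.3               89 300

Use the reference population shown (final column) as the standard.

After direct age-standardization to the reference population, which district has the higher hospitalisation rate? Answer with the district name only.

Standard total = 233 100; weights = 0.1961, 0.1956, 0.2252, 0.3831.
District 6: 0.1961×223.1 + 0.1956×86.4 + 0.2252×101.0 + 0.3831×232.5 = 172.4593 per 100 000.
District 7: 0.1961×232.3 + 0.1956×77.4 + 0.2252×78.8 + 0.3831×304.3 = 195.0088 per 100 000.

District 7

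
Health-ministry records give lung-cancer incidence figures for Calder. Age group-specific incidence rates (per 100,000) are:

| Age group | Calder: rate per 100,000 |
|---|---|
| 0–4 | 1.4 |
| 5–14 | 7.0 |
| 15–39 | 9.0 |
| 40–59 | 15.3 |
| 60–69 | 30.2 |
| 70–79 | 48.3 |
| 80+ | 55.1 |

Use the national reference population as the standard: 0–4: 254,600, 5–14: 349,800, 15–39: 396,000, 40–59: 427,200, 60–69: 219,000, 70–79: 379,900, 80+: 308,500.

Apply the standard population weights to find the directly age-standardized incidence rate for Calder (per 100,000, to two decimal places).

Standard total = 2,335,000; weights = 0.1090, 0.1498, 0.1696, 0.1830, 0.0938, 0.1627, 0.1321.
Standardized rate: 0.1090×1.4 + 0.1498×7.0 + 0.1696×9.0 + 0.1830×15.3 + 0.0938×30.2 + 0.1627×48.3 + 0.1321×55.1 = 23.4974 per 100,000.

23.50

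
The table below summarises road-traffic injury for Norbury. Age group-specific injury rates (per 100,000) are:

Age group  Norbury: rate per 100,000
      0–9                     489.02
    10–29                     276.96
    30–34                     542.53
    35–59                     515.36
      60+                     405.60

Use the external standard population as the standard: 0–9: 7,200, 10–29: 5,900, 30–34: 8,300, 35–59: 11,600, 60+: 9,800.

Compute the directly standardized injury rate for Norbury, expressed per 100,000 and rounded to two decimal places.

458.20

Standard total = 42,800; weights = 0.1682, 0.1379, 0.1939, 0.2710, 0.2290.
Standardized rate: 0.1682×489.02 + 0.1379×276.96 + 0.1939×542.53 + 0.2710×515.36 + 0.2290×405.60 = 458.2024 per 100,000.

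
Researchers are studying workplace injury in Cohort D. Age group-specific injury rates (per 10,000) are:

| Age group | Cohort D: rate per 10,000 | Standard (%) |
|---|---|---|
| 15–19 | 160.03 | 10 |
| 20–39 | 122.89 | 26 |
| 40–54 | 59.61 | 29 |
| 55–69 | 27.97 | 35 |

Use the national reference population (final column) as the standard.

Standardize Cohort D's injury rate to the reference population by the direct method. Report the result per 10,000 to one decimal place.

75.0

Standard weights: 0.10, 0.26, 0.29, 0.35.
Standardized rate: 0.1000×160.03 + 0.2600×122.89 + 0.2900×59.61 + 0.3500×27.97 = 75.0308 per 10,000.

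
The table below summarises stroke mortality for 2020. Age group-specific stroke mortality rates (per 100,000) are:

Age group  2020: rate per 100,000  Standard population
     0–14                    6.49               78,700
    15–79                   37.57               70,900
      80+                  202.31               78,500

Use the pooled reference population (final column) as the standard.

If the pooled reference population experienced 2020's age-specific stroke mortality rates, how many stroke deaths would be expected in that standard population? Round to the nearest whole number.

191

Expected stroke deaths = Σ (standard pop × age-specific rate ÷ 100,000)
= 78,700×6.49/100,000 + 70,900×37.57/100,000 + 78,500×202.31/100,000
= 5.11 + 26.64 + 158.81 = 190.56.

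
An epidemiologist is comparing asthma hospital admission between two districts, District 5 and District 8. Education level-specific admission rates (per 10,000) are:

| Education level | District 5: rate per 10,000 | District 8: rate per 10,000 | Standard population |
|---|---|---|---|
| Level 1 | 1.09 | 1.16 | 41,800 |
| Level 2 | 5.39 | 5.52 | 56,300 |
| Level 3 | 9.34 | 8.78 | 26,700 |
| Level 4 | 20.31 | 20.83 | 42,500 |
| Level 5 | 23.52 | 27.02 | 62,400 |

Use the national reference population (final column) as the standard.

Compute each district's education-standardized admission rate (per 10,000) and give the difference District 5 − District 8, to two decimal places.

-1.03

Standard total = 229,700; weights = 0.1820, 0.2451, 0.1162, 0.1850, 0.2717.
District 5: 0.1820×1.09 + 0.2451×5.39 + 0.1162×9.34 + 0.1850×20.31 + 0.2717×23.52 = 12.7524 per 10,000.
District 8: 0.1820×1.16 + 0.2451×5.52 + 0.1162×8.78 + 0.1850×20.83 + 0.2717×27.02 = 13.7789 per 10,000.
Difference = 12.7524 − 13.7789 = -1.0265.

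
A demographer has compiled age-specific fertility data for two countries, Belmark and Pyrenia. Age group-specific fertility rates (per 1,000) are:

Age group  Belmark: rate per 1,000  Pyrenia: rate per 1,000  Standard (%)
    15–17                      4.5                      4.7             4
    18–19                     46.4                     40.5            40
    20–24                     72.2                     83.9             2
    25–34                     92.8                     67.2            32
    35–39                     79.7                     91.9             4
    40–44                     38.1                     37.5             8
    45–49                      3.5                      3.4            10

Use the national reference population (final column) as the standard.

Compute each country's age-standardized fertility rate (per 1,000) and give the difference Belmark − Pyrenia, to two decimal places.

Standard weights: 0.04, 0.40, 0.02, 0.32, 0.04, 0.08, 0.10.
Belmark: 0.0400×4.5 + 0.4000×46.4 + 0.0200×72.2 + 0.3200×92.8 + 0.0400×79.7 + 0.0800×38.1 + 0.1000×3.5 = 56.4660 per 1,000.
Pyrenia: 0.0400×4.7 + 0.4000×40.5 + 0.0200×83.9 + 0.3200×67.2 + 0.0400×91.9 + 0.0800×37.5 + 0.1000×3.4 = 46.5860 per 1,000.
Difference = 56.4660 − 46.5860 = 9.8800.

9.88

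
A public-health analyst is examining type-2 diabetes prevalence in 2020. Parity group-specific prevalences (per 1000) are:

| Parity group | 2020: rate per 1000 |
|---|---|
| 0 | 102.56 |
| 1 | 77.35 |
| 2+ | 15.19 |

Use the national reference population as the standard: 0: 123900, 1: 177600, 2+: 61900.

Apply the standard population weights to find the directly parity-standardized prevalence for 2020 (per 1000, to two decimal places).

75.36

Standard total = 363400; weights = 0.3409, 0.4887, 0.1703.
Standardized rate: 0.3409×102.56 + 0.4887×77.35 + 0.1703×15.19 = 75.3572 per 1000.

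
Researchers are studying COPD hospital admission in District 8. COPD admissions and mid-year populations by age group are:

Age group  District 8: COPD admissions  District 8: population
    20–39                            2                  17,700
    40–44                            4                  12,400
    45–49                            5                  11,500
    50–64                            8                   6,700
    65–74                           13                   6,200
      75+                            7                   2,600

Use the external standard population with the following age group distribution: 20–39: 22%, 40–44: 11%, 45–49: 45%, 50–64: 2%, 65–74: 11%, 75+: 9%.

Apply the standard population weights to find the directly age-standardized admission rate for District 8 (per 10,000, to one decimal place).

Age-specific rates per 10,000 for District 8: 1.13, 3.23, 4.35, 11.94, 20.97, 26.92.
Standard weights: 0.22, 0.11, 0.45, 0.02, 0.11, 0.09.
Standardized rate: 0.2200×1.13 + 0.1100×3.23 + 0.4500×4.35 + 0.0200×11.94 + 0.1100×20.97 + 0.0900×26.92 = 7.5283 per 10,000.

7.5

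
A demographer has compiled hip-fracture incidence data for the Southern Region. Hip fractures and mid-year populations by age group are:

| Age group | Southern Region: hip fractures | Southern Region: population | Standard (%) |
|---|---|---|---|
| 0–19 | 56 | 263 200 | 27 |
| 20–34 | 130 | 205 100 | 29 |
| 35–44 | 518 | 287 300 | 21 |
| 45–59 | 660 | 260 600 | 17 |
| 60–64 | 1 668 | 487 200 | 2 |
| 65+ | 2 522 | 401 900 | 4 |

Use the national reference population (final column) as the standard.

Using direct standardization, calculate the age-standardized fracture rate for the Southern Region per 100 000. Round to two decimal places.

136.99

Age-specific rates per 100 000 for the Southern Region: 21.28, 63.38, 180.30, 253.26, 342.36, 627.52.
Standard weights: 0.27, 0.29, 0.21, 0.17, 0.02, 0.04.
Standardized rate: 0.2700×21.28 + 0.2900×63.38 + 0.2100×180.30 + 0.1700×253.26 + 0.0200×342.36 + 0.0400×627.52 = 136.9914 per 100 000.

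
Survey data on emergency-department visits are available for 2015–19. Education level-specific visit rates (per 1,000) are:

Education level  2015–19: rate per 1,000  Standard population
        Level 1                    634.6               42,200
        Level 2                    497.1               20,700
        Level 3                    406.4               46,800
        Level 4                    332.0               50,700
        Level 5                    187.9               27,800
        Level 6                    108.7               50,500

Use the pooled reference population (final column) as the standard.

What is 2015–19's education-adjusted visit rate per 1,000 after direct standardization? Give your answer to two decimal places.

Standard total = 238,700; weights = 0.1768, 0.0867, 0.1961, 0.2124, 0.1165, 0.2116.
Standardized rate: 0.1768×634.6 + 0.0867×497.1 + 0.1961×406.4 + 0.2124×332.0 + 0.1165×187.9 + 0.2116×108.7 = 350.3770 per 1,000.

350.38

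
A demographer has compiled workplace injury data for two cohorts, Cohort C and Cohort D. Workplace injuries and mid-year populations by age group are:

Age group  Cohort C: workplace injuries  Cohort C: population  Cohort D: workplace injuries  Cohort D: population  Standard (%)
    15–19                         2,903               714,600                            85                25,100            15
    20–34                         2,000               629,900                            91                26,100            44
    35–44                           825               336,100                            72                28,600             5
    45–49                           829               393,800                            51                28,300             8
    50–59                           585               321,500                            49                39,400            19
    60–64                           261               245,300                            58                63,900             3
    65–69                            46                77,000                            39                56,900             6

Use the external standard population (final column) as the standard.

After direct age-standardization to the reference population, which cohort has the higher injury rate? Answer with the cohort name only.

Cohort C

Age-specific rates per 10,000 for Cohort C: 40.62, 31.75, 24.55, 21.05, 18.20, 10.64, 5.97.
For Cohort D: 33.86, 34.87, 25.17, 18.02, 12.44, 9.08, 6.85.
Standard weights: 0.15, 0.44, 0.05, 0.08, 0.19, 0.03, 0.06.
Cohort C: 0.1500×40.62 + 0.4400×31.75 + 0.0500×24.55 + 0.0800×21.05 + 0.1900×18.20 + 0.0300×10.64 + 0.0600×5.97 = 27.1104 per 10,000.
Cohort D: 0.1500×33.86 + 0.4400×34.87 + 0.0500×25.17 + 0.0800×18.02 + 0.1900×12.44 + 0.0300×9.08 + 0.0600×6.85 = 26.1676 per 10,000.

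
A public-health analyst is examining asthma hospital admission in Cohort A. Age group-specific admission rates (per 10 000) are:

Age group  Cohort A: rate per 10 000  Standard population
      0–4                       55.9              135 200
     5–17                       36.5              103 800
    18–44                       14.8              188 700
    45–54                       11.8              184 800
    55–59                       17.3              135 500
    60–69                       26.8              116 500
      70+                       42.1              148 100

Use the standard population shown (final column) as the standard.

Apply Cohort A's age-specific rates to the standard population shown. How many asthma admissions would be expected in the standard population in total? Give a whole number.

2802

Expected asthma admissions = Σ (standard pop × age-specific rate ÷ 10 000)
= 135 200×55.9/10 000 + 103 800×36.5/10 000 + 188 700×14.8/10 000 + 184 800×11.8/10 000 + 135 500×17.3/10 000 + 116 500×26.8/10 000 + 148 100×42.1/10 000
= 755.77 + 378.87 + 279.28 + 218.06 + 234.41 + 312.22 + 623.50 = 2802.11.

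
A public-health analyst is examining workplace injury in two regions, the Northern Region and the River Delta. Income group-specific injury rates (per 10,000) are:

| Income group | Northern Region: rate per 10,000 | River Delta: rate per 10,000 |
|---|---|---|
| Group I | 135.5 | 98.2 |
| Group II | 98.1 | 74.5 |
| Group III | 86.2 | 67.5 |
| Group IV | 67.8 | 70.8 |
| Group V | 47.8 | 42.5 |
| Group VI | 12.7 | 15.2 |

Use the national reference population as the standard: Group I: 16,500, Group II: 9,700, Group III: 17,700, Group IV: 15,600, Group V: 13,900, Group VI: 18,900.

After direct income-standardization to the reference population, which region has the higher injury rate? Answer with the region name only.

Standard total = 92,300; weights = 0.1788, 0.1051, 0.1918, 0.1690, 0.1506, 0.2048.
The Northern Region: 0.1788×135.5 + 0.1051×98.1 + 0.1918×86.2 + 0.1690×67.8 + 0.1506×47.8 + 0.2048×12.7 = 72.3206 per 10,000.
The River Delta: 0.1788×98.2 + 0.1051×74.5 + 0.1918×67.5 + 0.1690×70.8 + 0.1506×42.5 + 0.2048×15.2 = 59.8073 per 10,000.

Northern Region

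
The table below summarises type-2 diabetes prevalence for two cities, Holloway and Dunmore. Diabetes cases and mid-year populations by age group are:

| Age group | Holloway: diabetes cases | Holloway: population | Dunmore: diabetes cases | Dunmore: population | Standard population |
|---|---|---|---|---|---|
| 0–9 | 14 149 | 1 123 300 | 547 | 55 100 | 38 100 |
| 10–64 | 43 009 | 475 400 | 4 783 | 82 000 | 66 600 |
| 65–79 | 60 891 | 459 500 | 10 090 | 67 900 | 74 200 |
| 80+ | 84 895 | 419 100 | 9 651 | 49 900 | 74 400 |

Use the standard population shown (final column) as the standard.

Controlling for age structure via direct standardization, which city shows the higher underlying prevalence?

Age-specific rates per 1 000 for Holloway: 12.596, 90.469, 132.516, 202.565.
For Dunmore: 9.927, 58.329, 148.601, 193.407.
Standard total = 253 300; weights = 0.1504, 0.2629, 0.2929, 0.2937.
Holloway: 0.1504×12.596 + 0.2629×90.469 + 0.2929×132.516 + 0.2937×202.565 = 123.9978 per 1 000.
Dunmore: 0.1504×9.927 + 0.2629×58.329 + 0.2929×148.601 + 0.2937×193.407 = 117.1678 per 1 000.
The crude rates (81.92 vs 98.36) would put Dunmore higher, but that reflects its age composition; once standardized to a common age structure, Holloway has the higher underlying rate.

Holloway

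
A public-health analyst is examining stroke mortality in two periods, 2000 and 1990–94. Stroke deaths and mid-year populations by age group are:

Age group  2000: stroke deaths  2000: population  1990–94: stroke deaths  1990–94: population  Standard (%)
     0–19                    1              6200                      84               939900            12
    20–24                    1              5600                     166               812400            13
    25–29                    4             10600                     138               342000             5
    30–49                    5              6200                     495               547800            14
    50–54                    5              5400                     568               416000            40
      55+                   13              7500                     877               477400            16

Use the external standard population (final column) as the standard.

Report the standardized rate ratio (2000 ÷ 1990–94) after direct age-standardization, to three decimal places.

0.803

Age-specific rates per 100000 for 2000: 16.13, 17.86, 37.74, 80.65, 92.59, 173.33.
For 1990–94: 8.94, 20.43, 40.35, 90.36, 136.54, 183.70.
Standard weights: 0.12, 0.13, 0.05, 0.14, 0.40, 0.16.
2000: 0.1200×16.13 + 0.1300×17.86 + 0.0500×37.74 + 0.1400×80.65 + 0.4000×92.59 + 0.1600×173.33 = 82.2044 per 100000.
1990–94: 0.1200×8.94 + 0.1300×20.43 + 0.0500×40.35 + 0.1400×90.36 + 0.4000×136.54 + 0.1600×183.70 = 102.4049 per 100000.
Ratio = 82.2044 ÷ 102.4049 = 0.80274.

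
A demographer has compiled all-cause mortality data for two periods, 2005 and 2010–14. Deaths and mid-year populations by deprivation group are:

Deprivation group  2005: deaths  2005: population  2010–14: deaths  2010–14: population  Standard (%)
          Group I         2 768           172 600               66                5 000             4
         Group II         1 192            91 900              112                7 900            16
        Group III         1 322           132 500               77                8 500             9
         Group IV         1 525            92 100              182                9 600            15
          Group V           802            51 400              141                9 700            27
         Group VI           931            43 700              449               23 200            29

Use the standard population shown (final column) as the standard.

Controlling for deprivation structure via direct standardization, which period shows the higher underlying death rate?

2005

Deprivation-specific rates per 1 000 for 2005: 16.037, 12.971, 9.977, 16.558, 15.603, 21.304.
For 2010–14: 13.200, 14.177, 9.059, 18.958, 14.536, 19.353.
Standard weights: 0.04, 0.16, 0.09, 0.15, 0.27, 0.29.
2005: 0.0400×16.037 + 0.1600×12.971 + 0.0900×9.977 + 0.1500×16.558 + 0.2700×15.603 + 0.2900×21.304 = 16.4896 per 1 000.
2010–14: 0.0400×13.200 + 0.1600×14.177 + 0.0900×9.059 + 0.1500×18.958 + 0.2700×14.536 + 0.2900×19.353 = 15.9926 per 1 000.
The crude rates (14.62 vs 16.07) would put 2010–14 higher, but that reflects its deprivation composition; once standardized to a common deprivation structure, 2005 has the higher underlying rate.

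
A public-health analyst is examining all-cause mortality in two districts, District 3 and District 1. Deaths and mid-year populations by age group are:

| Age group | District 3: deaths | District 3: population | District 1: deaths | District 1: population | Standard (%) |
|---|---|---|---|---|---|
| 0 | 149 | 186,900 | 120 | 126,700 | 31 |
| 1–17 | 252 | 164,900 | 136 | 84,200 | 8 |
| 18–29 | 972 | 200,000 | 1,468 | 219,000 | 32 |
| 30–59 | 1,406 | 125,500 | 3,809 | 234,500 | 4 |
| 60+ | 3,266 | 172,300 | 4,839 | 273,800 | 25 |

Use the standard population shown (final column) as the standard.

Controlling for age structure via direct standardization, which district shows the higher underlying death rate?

Age-specific rates per 100,000 for District 3: 79.72, 152.82, 486.00, 1120.32, 1895.53.
For District 1: 94.71, 161.52, 670.32, 1624.31, 1767.35.
Standard weights: 0.31, 0.08, 0.32, 0.04, 0.25.
District 3: 0.3100×79.72 + 0.0800×152.82 + 0.3200×486.00 + 0.0400×1120.32 + 0.2500×1895.53 = 711.1549 per 100,000.
District 1: 0.3100×94.71 + 0.0800×161.52 + 0.3200×670.32 + 0.0400×1624.31 + 0.2500×1767.35 = 763.5940 per 100,000.

District 1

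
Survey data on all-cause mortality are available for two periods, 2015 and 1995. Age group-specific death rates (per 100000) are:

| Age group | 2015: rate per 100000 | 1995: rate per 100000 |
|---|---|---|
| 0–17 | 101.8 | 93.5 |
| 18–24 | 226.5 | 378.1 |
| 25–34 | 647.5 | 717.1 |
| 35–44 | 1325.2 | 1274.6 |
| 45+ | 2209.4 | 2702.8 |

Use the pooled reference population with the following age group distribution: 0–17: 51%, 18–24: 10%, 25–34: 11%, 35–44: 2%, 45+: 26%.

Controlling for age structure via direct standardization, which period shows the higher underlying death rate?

1995

Standard weights: 0.51, 0.10, 0.11, 0.02, 0.26.
2015: 0.5100×101.8 + 0.1000×226.5 + 0.1100×647.5 + 0.0200×1325.2 + 0.2600×2209.4 = 746.7410 per 100000.
1995: 0.5100×93.5 + 0.1000×378.1 + 0.1100×717.1 + 0.0200×1274.6 + 0.2600×2702.8 = 892.5960 per 100000.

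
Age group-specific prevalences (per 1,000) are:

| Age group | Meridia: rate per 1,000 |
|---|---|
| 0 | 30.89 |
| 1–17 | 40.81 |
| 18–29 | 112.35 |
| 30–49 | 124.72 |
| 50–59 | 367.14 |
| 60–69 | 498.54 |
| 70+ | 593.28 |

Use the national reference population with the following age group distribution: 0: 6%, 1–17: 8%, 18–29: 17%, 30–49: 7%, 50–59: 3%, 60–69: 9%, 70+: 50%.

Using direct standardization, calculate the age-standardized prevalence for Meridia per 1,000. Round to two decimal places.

Standard weights: 0.06, 0.08, 0.17, 0.07, 0.03, 0.09, 0.50.
Standardized rate: 0.0600×30.89 + 0.0800×40.81 + 0.1700×112.35 + 0.0700×124.72 + 0.0300×367.14 + 0.0900×498.54 + 0.5000×593.28 = 385.4709 per 1,000.

385.47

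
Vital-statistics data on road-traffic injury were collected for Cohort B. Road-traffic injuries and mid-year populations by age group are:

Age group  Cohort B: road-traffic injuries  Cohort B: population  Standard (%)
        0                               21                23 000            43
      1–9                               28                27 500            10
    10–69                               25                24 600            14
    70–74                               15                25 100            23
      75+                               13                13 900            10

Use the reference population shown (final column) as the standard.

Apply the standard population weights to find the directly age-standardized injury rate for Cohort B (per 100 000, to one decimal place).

86.8

Age-specific rates per 100 000 for Cohort B: 91.30, 101.82, 101.63, 59.76, 93.53.
Standard weights: 0.43, 0.10, 0.14, 0.23, 0.10.
Standardized rate: 0.4300×91.30 + 0.1000×101.82 + 0.1400×101.63 + 0.2300×59.76 + 0.1000×93.53 = 86.7679 per 100 000.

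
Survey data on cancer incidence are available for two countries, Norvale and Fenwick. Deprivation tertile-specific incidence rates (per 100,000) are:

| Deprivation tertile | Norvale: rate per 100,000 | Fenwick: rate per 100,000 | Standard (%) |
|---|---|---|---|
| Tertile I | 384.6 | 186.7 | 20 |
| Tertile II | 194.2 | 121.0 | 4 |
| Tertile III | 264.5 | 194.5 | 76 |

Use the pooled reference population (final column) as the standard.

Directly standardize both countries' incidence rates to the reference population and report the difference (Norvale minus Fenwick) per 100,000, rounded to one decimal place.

95.7

Standard weights: 0.20, 0.04, 0.76.
Norvale: 0.2000×384.6 + 0.0400×194.2 + 0.7600×264.5 = 285.7080 per 100,000.
Fenwick: 0.2000×186.7 + 0.0400×121.0 + 0.7600×194.5 = 190.0000 per 100,000.
Difference = 285.7080 − 190.0000 = 95.7080.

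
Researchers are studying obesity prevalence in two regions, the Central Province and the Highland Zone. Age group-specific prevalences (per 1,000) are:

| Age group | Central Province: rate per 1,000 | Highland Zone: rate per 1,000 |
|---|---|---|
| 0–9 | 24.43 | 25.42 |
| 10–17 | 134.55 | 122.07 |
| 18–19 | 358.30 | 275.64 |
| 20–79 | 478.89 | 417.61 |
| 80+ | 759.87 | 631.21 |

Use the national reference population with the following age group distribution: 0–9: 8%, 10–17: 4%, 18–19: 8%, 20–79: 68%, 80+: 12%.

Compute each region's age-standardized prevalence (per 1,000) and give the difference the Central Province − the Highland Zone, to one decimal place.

Standard weights: 0.08, 0.04, 0.08, 0.68, 0.12.
The Central Province: 0.0800×24.43 + 0.0400×134.55 + 0.0800×358.30 + 0.6800×478.89 + 0.1200×759.87 = 452.8300 per 1,000.
The Highland Zone: 0.0800×25.42 + 0.0400×122.07 + 0.0800×275.64 + 0.6800×417.61 + 0.1200×631.21 = 388.6876 per 1,000.
Difference = 452.8300 − 388.6876 = 64.1424.

64.1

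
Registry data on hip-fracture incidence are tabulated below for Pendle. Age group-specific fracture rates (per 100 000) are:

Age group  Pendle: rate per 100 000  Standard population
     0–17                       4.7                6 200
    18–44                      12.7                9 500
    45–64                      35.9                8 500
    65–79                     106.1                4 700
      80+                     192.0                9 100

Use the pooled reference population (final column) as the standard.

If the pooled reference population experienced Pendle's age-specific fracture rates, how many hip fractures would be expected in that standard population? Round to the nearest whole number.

Expected hip fractures = Σ (standard pop × age-specific rate ÷ 100 000)
= 6 200×4.7/100 000 + 9 500×12.7/100 000 + 8 500×35.9/100 000 + 4 700×106.1/100 000 + 9 100×192.0/100 000
= 0.29 + 1.21 + 3.05 + 4.99 + 17.47 = 27.01.

27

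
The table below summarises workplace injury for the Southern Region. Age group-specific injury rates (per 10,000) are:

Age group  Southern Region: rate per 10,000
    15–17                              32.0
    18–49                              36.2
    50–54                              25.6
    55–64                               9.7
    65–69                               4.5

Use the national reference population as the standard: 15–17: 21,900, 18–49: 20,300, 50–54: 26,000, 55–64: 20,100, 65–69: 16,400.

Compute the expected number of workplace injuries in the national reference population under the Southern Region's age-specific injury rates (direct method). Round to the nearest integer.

237

Expected workplace injuries = Σ (standard pop × age-specific rate ÷ 10,000)
= 21,900×32.0/10,000 + 20,300×36.2/10,000 + 26,000×25.6/10,000 + 20,100×9.7/10,000 + 16,400×4.5/10,000
= 70.08 + 73.49 + 66.56 + 19.50 + 7.38 = 237.00.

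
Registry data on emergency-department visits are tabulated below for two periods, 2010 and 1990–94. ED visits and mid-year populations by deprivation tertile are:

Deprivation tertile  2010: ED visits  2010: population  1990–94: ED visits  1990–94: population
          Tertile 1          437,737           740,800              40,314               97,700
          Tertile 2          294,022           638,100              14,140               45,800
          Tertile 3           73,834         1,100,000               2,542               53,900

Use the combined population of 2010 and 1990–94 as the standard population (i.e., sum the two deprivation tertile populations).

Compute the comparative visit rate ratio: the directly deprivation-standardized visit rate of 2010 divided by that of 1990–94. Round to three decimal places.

1.452

Deprivation-specific rates per 1,000 for 2010: 590.898, 460.777, 67.122.
For 1990–94: 412.631, 308.734, 47.161.
Combined standard total = 2,676,300; weights = 0.3133, 0.2555, 0.4312.
2010: 0.3133×590.898 + 0.2555×460.777 + 0.4312×67.122 = 331.8182 per 1,000.
1990–94: 0.3133×412.631 + 0.2555×308.734 + 0.4312×47.161 = 228.5070 per 1,000.
Ratio = 331.8182 ÷ 228.5070 = 1.45211.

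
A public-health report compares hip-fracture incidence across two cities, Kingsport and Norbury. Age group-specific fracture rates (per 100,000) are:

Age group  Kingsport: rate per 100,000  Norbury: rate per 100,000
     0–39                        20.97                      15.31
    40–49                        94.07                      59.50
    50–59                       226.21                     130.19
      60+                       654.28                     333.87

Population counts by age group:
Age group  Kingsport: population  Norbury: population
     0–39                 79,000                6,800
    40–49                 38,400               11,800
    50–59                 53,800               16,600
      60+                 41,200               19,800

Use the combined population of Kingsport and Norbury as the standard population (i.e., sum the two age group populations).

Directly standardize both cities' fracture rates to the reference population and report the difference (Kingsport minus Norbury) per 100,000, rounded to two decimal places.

Combined standard total = 267,400; weights = 0.3209, 0.1877, 0.2633, 0.2281.
Kingsport: 0.3209×20.97 + 0.1877×94.07 + 0.2633×226.21 + 0.2281×654.28 = 233.2005 per 100,000.
Norbury: 0.3209×15.31 + 0.1877×59.50 + 0.2633×130.19 + 0.2281×333.87 = 126.5219 per 100,000.
Difference = 233.2005 − 126.5219 = 106.6786.

106.68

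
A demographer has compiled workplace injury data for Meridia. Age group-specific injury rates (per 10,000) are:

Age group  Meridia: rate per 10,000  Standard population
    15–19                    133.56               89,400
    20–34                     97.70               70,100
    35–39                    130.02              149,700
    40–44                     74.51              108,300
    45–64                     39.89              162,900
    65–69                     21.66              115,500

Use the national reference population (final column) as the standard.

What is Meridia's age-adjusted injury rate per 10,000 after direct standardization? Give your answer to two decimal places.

Standard total = 695,900; weights = 0.1285, 0.1007, 0.2151, 0.1556, 0.2341, 0.1660.
Standardized rate: 0.1285×133.56 + 0.1007×97.70 + 0.2151×130.02 + 0.1556×74.51 + 0.2341×39.89 + 0.1660×21.66 = 79.4974 per 10,000.

79.50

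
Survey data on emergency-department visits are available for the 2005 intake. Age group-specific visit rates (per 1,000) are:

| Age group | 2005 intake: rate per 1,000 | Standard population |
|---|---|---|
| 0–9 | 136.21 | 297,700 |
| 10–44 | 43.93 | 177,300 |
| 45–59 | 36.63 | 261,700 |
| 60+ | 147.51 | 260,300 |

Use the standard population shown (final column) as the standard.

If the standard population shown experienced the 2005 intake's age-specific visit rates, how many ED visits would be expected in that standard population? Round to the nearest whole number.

96321

Expected ED visits = Σ (standard pop × age-specific rate ÷ 1,000)
= 297,700×136.21/1,000 + 177,300×43.93/1,000 + 261,700×36.63/1,000 + 260,300×147.51/1,000
= 40549.72 + 7788.79 + 9586.07 + 38396.85 = 96321.43.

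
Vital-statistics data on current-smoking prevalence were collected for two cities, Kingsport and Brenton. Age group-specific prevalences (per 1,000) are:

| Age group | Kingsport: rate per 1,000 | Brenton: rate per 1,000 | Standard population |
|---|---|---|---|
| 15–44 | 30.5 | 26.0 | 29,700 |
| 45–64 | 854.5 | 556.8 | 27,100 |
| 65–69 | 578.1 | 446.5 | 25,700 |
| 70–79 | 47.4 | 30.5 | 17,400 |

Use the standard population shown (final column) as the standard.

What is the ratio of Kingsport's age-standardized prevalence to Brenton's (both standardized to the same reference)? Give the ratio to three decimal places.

1.426

Standard total = 99,900; weights = 0.2973, 0.2713, 0.2573, 0.1742.
Kingsport: 0.2973×30.5 + 0.2713×854.5 + 0.2573×578.1 + 0.1742×47.4 = 397.8451 per 1,000.
Brenton: 0.2973×26.0 + 0.2713×556.8 + 0.2573×446.5 + 0.1742×30.5 = 278.9513 per 1,000.
Ratio = 397.8451 ÷ 278.9513 = 1.42622.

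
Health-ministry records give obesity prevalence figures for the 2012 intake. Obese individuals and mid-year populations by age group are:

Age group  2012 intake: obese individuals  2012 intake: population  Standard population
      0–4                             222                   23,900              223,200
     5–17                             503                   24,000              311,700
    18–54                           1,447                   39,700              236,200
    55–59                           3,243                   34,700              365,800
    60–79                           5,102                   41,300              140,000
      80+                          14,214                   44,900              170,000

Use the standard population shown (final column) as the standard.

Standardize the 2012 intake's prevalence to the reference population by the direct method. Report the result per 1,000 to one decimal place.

Age-specific rates per 1,000 for the 2012 intake: 9.289, 20.958, 36.448, 93.458, 123.535, 316.570.
Standard total = 1,446,900; weights = 0.1543, 0.2154, 0.1632, 0.2528, 0.0968, 0.1175.
Standardized rate: 0.1543×9.289 + 0.2154×20.958 + 0.1632×36.448 + 0.2528×93.458 + 0.0968×123.535 + 0.1175×316.570 = 84.6734 per 1,000.

84.7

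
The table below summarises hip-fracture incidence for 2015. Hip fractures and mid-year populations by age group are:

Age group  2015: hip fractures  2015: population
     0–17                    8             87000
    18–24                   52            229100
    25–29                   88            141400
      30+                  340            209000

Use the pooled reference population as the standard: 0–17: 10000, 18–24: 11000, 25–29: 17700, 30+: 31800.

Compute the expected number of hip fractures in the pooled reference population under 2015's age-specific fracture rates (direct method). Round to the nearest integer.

Age-specific rates per 100000 for 2015: 9.20, 22.70, 62.23, 162.68.
Expected hip fractures = Σ (standard pop × age-specific rate ÷ 100000)
= 10000×9.20/100000 + 11000×22.70/100000 + 17700×62.23/100000 + 31800×162.68/100000
= 0.92 + 2.50 + 11.02 + 51.73 = 66.16.

66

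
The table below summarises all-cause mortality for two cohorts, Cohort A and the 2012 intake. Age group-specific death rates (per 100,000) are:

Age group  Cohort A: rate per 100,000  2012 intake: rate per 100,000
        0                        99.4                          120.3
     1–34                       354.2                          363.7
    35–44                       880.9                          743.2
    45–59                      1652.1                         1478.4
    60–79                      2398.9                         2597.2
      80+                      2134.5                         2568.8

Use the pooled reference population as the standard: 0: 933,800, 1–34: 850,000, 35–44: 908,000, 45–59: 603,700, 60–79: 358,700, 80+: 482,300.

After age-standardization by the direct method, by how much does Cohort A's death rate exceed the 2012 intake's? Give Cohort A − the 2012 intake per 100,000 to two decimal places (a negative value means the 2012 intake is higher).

-18.93

Standard total = 4,136,500; weights = 0.2257, 0.2055, 0.2195, 0.1459, 0.0867, 0.1166.
Cohort A: 0.2257×99.4 + 0.2055×354.2 + 0.2195×880.9 + 0.1459×1652.1 + 0.0867×2398.9 + 0.1166×2134.5 = 986.6009 per 100,000.
The 2012 intake: 0.2257×120.3 + 0.2055×363.7 + 0.2195×743.2 + 0.1459×1478.4 + 0.0867×2597.2 + 0.1166×2568.8 = 1005.5275 per 100,000.
Difference = 986.6009 − 1005.5275 = -18.9267.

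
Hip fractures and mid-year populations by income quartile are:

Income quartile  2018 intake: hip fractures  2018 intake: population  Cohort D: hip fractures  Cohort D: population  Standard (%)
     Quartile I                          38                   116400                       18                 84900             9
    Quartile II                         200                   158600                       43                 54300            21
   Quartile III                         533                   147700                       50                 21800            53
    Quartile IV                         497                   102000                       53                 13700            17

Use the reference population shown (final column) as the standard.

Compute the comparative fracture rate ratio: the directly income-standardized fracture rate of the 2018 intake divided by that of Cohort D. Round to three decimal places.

Income-specific rates per 100000 for the 2018 intake: 32.65, 126.10, 360.87, 487.25.
For Cohort D: 21.20, 79.19, 229.36, 386.86.
Standard weights: 0.09, 0.21, 0.53, 0.17.
The 2018 intake: 0.0900×32.65 + 0.2100×126.10 + 0.5300×360.87 + 0.1700×487.25 = 303.5125 per 100000.
Cohort D: 0.0900×21.20 + 0.2100×79.19 + 0.5300×229.36 + 0.1700×386.86 = 205.8640 per 100000.
Ratio = 303.5125 ÷ 205.8640 = 1.47433.

1.474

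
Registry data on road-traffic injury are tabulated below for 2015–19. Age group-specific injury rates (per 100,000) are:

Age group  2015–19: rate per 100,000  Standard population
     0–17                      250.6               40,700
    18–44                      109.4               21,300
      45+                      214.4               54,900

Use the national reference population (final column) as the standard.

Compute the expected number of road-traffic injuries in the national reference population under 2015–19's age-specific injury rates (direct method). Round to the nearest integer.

243

Expected road-traffic injuries = Σ (standard pop × age-specific rate ÷ 100,000)
= 40,700×250.6/100,000 + 21,300×109.4/100,000 + 54,900×214.4/100,000
= 101.99 + 23.30 + 117.71 = 243.00.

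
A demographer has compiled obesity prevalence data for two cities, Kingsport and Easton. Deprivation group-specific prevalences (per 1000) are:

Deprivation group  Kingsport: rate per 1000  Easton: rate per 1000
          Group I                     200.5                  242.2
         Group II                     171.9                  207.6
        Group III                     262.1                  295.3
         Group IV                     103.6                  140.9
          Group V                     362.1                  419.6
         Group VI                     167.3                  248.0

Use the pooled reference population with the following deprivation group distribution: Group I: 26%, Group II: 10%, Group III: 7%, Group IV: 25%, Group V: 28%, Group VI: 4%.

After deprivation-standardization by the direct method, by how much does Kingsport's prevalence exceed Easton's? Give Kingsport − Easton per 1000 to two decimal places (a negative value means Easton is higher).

Standard weights: 0.26, 0.10, 0.07, 0.25, 0.28, 0.04.
Kingsport: 0.2600×200.5 + 0.1000×171.9 + 0.0700×262.1 + 0.2500×103.6 + 0.2800×362.1 + 0.0400×167.3 = 221.6470 per 1000.
Easton: 0.2600×242.2 + 0.1000×207.6 + 0.0700×295.3 + 0.2500×140.9 + 0.2800×419.6 + 0.0400×248.0 = 267.0360 per 1000.
Difference = 221.6470 − 267.0360 = -45.3890.

-45.39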